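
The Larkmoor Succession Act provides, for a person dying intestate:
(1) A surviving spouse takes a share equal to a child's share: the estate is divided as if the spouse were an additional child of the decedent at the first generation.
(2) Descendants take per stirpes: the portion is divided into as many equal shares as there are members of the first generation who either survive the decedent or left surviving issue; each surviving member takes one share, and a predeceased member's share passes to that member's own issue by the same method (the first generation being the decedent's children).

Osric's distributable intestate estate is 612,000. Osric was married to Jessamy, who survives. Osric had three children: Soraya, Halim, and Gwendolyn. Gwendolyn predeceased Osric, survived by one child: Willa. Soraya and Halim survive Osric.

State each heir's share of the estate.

The spouse counts as an additional share at the children's level, so there are 4 primary shares of 153,000. Jessamy takes one such share (153,000).
The children's combined portion (459,000) is divided into 3 shares of 153,000: Soraya and Halim each take 153,000; Gwendolyn's 153,000 share passes to Gwendolyn's issue.
Gwendolyn's share (153,000) passes entirely to Willa.

Jessamy: 153,000; Soraya: 153,000; Halim: 153,000; Willa: 153,000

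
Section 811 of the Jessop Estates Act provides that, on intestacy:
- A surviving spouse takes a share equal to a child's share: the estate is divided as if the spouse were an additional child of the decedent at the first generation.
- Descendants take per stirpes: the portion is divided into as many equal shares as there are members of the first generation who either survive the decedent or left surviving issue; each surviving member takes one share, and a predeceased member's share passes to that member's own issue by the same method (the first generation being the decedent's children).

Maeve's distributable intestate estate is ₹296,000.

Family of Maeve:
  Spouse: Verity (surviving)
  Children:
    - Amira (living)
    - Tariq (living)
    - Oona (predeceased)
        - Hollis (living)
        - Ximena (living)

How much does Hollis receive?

The spouse counts as an additional share at the children's level, so there are 4 primary shares of ₹74,000. Verity takes one such share (₹74,000).
The children's combined portion (₹222,000) is divided into 3 shares of ₹74,000: Amira and Tariq each take ₹74,000; Oona's ₹74,000 share passes to Oona's issue.
Oona's share (₹74,000) is divided into 2 shares of ₹37,000: Hollis and Ximena each take ₹37,000.

Hollis receives ₹37,000.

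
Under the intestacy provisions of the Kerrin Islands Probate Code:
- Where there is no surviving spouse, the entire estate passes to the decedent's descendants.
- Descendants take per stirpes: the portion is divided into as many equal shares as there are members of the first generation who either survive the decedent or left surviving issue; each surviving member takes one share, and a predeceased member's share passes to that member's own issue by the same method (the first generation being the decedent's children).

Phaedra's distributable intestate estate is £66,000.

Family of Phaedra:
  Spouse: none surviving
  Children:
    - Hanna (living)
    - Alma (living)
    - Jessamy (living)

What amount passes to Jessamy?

The entire £66,000 passes to the descendants.
That amount (£66,000) is divided into 3 shares of £22,000: Hanna, Alma, and Jessamy each take £22,000.

Jessamy receives £22,000.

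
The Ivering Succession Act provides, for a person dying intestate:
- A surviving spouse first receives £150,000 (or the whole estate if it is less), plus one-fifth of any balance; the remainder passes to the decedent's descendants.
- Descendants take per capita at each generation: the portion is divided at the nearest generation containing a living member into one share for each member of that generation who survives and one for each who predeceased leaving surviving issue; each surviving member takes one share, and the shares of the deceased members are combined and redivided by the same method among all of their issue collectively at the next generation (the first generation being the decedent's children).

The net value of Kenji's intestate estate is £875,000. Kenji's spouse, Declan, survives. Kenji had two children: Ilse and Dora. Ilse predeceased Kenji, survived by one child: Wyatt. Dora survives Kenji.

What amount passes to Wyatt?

Declan first takes £150,000, leaving a balance of £725,000. Declan then takes one-fifth of the balance (£145,000), for a total of £295,000. The remaining £580,000 passes to the descendants.
The descendants' portion (£580,000) is divided at the children's generation into 2 shares of £290,000. Dora takes £290,000. The remaining share for the deceased Ilse (£290,000) is carried to the next generation.
That pool (£290,000) passes entirely to Wyatt, the sole taker at the grandchildren's generation.

Wyatt receives £290,000.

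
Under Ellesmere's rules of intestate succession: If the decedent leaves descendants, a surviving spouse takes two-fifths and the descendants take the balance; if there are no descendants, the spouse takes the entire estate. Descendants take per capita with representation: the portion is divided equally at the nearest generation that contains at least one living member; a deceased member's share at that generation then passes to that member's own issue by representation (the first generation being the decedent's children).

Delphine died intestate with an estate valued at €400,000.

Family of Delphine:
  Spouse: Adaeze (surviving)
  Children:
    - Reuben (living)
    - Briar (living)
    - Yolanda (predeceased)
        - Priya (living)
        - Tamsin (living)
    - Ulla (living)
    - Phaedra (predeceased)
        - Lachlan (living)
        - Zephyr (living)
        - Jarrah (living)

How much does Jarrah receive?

Adaeze takes two-fifths of €400,000 = €160,000. The remaining €240,000 passes to the descendants.
The descendants' portion (€240,000) is divided into 5 shares of €48,000: Reuben, Briar, and Ulla each take €48,000; Yolanda's €48,000 share passes to Yolanda's issue; Phaedra's €48,000 share passes to Phaedra's issue.
Yolanda's share (€48,000) is divided into 2 shares of €24,000: Priya and Tamsin each take €24,000.
Phaedra's share (€48,000) is divided into 3 shares of €16,000: Lachlan, Zephyr, and Jarrah each take €16,000.

Jarrah receives €16,000.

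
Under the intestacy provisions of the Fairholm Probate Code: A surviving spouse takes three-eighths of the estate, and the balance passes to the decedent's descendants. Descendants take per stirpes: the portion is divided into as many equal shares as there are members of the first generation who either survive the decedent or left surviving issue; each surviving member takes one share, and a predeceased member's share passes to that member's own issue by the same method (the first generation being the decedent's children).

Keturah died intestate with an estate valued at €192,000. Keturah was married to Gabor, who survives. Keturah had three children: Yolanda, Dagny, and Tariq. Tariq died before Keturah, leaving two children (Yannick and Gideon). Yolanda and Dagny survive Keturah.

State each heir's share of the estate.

Gabor takes three-eighths of €192,000 = €72,000. The remaining €120,000 passes to the descendants.
The descendants' portion (€120,000) is divided into 3 shares of €40,000: Yolanda and Dagny each take €40,000; Tariq's €40,000 share passes to Tariq's issue.
Tariq's share (€40,000) is divided into 2 shares of €20,000: Yannick and Gideon each take €20,000.

Gabor: €72,000; Yolanda: €40,000; Dagny: €40,000; Yannick: €20,000; Gideon: €20,000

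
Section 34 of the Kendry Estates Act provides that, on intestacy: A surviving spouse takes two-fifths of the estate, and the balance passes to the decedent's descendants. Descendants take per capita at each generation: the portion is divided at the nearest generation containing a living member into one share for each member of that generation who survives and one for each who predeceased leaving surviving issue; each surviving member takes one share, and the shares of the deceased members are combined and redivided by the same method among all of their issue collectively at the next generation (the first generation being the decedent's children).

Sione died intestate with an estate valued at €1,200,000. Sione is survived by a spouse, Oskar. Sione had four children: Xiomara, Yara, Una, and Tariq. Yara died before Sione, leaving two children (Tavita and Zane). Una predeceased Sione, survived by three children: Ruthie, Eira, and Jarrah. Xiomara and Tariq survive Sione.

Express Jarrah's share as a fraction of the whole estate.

Oskar takes two-fifths of €1,200,000 = €480,000. The remaining €720,000 passes to the descendants.
The descendants' portion (€720,000) is divided at the children's generation into 4 shares of €180,000. Xiomara and Tariq each take €180,000. The 2 shares of the deceased (Yara and Una) are combined into a pool of €360,000.
That pool (€360,000) is divided at the grandchildren's generation equally among Tavita, Zane, Ruthie, Eira, and Jarrah: €72,000 each.

Jarrah receives 3/50 of the estate.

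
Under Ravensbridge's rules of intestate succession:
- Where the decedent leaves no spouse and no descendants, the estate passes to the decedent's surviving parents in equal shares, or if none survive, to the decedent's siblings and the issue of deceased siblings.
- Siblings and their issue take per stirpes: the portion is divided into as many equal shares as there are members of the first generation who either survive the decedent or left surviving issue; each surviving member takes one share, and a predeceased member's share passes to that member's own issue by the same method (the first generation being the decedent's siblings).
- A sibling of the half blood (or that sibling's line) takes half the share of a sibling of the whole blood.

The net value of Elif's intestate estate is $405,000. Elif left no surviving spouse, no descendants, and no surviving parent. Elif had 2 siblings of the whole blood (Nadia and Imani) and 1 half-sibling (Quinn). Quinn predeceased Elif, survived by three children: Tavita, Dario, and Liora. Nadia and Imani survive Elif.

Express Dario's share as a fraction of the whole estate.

The entire $405,000 passes to the siblings and their issue.
Counting each half-blood sibling's line as half a unit, there are 5/2 units in $405,000, so one unit is $162,000. Whole-blood lines (Nadia and Imani) take $162,000 each; half-blood lines (Quinn) take $81,000 each.
Quinn's share ($81,000) is divided into 3 shares of $27,000: Tavita, Dario, and Liora each take $27,000.

Dario receives 1/15 of the estate.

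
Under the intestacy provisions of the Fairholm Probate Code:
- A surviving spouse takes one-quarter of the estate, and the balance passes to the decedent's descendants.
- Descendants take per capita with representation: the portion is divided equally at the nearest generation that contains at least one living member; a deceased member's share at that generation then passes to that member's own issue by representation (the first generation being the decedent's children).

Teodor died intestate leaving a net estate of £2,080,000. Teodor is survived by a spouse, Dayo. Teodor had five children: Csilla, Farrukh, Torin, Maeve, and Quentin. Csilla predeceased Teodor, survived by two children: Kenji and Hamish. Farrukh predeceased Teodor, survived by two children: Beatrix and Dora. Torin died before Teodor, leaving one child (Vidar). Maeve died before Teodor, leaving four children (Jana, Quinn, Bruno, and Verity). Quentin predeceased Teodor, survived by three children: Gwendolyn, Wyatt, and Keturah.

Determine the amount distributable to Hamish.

Dayo takes one-quarter of £2,080,000 = £520,000. The remaining £1,560,000 passes to the descendants.
No child survives, so the initial division is made at the grandchildren's generation.
The descendants' portion (£1,560,000) is divided into 12 shares of £130,000: Kenji, Hamish, Beatrix, Dora, Vidar, Jana, Quinn, Bruno, Verity, Gwendolyn, Wyatt, and Keturah each take £130,000.

Hamish receives £130,000.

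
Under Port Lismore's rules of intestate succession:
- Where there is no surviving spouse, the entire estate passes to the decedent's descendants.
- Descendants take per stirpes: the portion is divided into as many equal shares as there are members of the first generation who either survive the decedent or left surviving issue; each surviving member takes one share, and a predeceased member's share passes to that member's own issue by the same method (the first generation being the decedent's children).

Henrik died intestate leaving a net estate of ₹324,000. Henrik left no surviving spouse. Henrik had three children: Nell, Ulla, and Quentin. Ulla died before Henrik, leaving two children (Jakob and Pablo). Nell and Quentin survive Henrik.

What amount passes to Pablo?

Pablo receives ₹54,000.

The entire ₹324,000 passes to the descendants.
That amount (₹324,000) is divided into 3 shares of ₹108,000: Nell and Quentin each take ₹108,000; Ulla's ₹108,000 share passes to Ulla's issue.
Ulla's share (₹108,000) is divided into 2 shares of ₹54,000: Jakob and Pablo each take ₹54,000.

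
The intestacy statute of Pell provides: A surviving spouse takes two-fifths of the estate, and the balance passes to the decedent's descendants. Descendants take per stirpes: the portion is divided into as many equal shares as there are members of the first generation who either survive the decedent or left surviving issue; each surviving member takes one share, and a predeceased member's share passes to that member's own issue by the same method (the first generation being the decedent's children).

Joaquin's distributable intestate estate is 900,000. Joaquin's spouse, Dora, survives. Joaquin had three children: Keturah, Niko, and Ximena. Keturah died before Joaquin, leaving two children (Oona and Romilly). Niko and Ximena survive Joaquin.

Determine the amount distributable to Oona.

Dora takes two-fifths of 900,000 = 360,000. The remaining 540,000 passes to the descendants.
The descendants' portion (540,000) is divided into 3 shares of 180,000: Niko and Ximena each take 180,000; Keturah's 180,000 share passes to Keturah's issue.
Keturah's share (180,000) is divided into 2 shares of 90,000: Oona and Romilly each take 90,000.

Oona receives 90,000.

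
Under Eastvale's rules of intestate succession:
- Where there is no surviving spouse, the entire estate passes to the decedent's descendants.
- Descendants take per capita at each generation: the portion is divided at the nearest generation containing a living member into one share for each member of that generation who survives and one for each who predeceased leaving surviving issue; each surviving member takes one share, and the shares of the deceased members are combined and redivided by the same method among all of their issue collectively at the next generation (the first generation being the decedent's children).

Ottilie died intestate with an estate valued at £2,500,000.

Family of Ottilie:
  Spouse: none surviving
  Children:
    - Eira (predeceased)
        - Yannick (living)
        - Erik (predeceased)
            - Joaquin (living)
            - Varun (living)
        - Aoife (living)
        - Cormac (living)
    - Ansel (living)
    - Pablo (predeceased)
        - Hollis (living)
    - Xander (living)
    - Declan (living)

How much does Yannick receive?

Yannick receives £200,000.

The entire £2,500,000 passes to the descendants.
That amount (£2,500,000) is divided at the children's generation into 5 shares of £500,000. Ansel, Xander, and Declan each take £500,000. The 2 shares of the deceased (Eira and Pablo) are combined into a pool of £1,000,000.
That pool (£1,000,000) is divided at the grandchildren's generation into 5 shares of £200,000. Yannick, Aoife, Cormac, and Hollis each take £200,000. The remaining share for the deceased Erik (£200,000) is carried to the next generation.
That pool (£200,000) is divided at the great-grandchildren's generation equally among Joaquin and Varun: £100,000 each.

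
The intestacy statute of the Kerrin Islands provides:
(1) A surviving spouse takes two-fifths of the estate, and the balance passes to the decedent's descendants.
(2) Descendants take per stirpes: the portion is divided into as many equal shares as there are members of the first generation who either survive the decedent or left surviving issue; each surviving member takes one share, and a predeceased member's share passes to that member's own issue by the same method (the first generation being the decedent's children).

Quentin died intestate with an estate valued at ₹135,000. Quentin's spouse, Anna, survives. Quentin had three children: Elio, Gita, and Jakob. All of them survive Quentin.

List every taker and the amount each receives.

Anna takes two-fifths of ₹135,000 = ₹54,000. The remaining ₹81,000 passes to the descendants.
The descendants' portion (₹81,000) is divided into 3 shares of ₹27,000: Elio, Gita, and Jakob each take ₹27,000.

Anna: ₹54,000; Elio: ₹27,000; Gita: ₹27,000; Jakob: ₹27,000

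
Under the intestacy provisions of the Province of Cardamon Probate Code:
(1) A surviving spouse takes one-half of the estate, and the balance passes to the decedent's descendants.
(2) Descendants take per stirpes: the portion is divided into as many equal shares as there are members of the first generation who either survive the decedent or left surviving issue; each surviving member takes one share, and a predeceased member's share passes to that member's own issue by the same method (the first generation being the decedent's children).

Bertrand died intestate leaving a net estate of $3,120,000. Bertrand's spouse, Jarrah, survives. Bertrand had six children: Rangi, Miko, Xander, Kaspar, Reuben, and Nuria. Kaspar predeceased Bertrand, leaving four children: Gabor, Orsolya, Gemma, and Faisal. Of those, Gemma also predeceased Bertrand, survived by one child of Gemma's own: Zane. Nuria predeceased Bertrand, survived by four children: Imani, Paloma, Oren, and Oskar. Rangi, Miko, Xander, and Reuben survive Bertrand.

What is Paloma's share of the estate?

Jarrah takes one-half of $3,120,000 = $1,560,000. The remaining $1,560,000 passes to the descendants.
The descendants' portion ($1,560,000) is divided into 6 shares of $260,000: Rangi, Miko, Xander, and Reuben each take $260,000; Kaspar's $260,000 share passes to Kaspar's issue; Nuria's $260,000 share passes to Nuria's issue.
Kaspar's share ($260,000) is divided into 4 shares of $65,000: Gabor, Orsolya, and Faisal each take $65,000; Gemma's $65,000 share passes to Gemma's issue.
Gemma's share ($65,000) passes entirely to Zane.
Nuria's share ($260,000) is divided into 4 shares of $65,000: Imani, Paloma, Oren, and Oskar each take $65,000.

Paloma receives $65,000.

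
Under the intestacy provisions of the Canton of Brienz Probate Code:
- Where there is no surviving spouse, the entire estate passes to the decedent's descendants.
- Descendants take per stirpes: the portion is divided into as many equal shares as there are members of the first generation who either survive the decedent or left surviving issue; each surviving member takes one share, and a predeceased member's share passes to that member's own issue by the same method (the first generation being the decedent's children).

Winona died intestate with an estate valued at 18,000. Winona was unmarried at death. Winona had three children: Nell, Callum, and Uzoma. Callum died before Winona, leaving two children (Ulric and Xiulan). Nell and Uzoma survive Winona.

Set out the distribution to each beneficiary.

The entire 18,000 passes to the descendants.
That amount (18,000) is divided into 3 shares of 6,000: Nell and Uzoma each take 6,000; Callum's 6,000 share passes to Callum's issue.
Callum's share (6,000) is divided into 2 shares of 3,000: Ulric and Xiulan each take 3,000.

Nell: 6,000; Ulric: 3,000; Xiulan: 3,000; Uzoma: 6,000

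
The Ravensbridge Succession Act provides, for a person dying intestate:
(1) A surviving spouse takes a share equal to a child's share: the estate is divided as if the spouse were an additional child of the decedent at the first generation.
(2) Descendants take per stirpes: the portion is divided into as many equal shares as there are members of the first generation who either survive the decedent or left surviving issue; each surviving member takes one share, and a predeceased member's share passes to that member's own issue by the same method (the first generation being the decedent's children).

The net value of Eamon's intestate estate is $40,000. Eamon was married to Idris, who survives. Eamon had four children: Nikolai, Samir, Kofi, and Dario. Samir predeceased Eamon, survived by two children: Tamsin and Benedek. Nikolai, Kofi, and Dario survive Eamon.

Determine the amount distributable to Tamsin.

Tamsin receives $4,000.

The spouse counts as an additional share at the children's level, so there are 5 primary shares of $8,000. Idris takes one such share ($8,000).
The children's combined portion ($32,000) is divided into 4 shares of $8,000: Nikolai, Kofi, and Dario each take $8,000; Samir's $8,000 share passes to Samir's issue.
Samir's share ($8,000) is divided into 2 shares of $4,000: Tamsin and Benedek each take $4,000.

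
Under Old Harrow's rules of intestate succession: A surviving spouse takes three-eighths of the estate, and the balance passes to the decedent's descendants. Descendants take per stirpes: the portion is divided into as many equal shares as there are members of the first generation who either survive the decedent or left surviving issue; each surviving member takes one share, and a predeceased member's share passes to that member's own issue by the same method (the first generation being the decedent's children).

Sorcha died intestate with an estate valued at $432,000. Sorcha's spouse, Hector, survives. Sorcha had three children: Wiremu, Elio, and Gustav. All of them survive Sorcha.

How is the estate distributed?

Hector takes three-eighths of $432,000 = $162,000. The remaining $270,000 passes to the descendants.
The descendants' portion ($270,000) is divided into 3 shares of $90,000: Wiremu, Elio, and Gustav each take $90,000.

Hector: $162,000; Wiremu: $90,000; Elio: $90,000; Gustav: $90,000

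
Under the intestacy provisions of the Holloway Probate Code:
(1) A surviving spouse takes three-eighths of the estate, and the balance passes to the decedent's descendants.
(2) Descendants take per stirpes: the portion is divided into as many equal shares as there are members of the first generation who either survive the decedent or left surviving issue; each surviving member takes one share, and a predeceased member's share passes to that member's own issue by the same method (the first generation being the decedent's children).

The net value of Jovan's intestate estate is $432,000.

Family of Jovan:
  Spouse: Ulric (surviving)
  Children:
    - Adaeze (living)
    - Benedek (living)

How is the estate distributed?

Ulric takes three-eighths of $432,000 = $162,000. The remaining $270,000 passes to the descendants.
The descendants' portion ($270,000) is divided into 2 shares of $135,000: Adaeze and Benedek each take $135,000.

Ulric: $162,000; Adaeze: $135,000; Benedek: $135,000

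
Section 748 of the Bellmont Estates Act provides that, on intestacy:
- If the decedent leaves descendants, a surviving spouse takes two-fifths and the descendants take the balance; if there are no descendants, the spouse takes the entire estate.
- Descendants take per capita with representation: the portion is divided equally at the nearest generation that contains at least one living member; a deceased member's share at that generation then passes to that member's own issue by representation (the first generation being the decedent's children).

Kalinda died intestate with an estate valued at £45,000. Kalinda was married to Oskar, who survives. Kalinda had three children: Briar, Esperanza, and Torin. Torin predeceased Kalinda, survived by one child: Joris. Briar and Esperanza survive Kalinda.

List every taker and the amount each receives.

Oskar takes two-fifths of £45,000 = £18,000. The remaining £27,000 passes to the descendants.
The descendants' portion (£27,000) is divided into 3 shares of £9,000: Briar and Esperanza each take £9,000; Torin's £9,000 share passes to Torin's issue.
Torin's share (£9,000) passes entirely to Joris.

Oskar: £18,000; Briar: £9,000; Esperanza: £9,000; Joris: £9,000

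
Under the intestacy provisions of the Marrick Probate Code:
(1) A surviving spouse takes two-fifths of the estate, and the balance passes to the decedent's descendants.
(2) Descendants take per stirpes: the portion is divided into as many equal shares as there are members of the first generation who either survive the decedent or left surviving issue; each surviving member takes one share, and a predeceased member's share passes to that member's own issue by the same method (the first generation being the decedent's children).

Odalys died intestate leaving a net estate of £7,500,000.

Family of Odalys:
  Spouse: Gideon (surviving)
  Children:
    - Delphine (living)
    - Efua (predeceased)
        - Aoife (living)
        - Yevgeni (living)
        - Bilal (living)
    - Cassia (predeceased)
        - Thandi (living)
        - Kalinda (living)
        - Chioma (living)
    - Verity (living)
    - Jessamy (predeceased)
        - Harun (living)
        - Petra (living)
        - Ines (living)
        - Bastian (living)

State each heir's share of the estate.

Gideon: £3,000,000; Delphine: £900,000; Aoife: £300,000; Yevgeni: £300,000; Bilal: £300,000; Thandi: £300,000; Kalinda: £300,000; Chioma: £300,000; Verity: £900,000; Harun: £225,000; Petra: £225,000; Ines: £225,000; Bastian: £225,000

Gideon takes two-fifths of £7,500,000 = £3,000,000. The remaining £4,500,000 passes to the descendants.
The descendants' portion (£4,500,000) is divided into 5 shares of £900,000: Delphine and Verity each take £900,000; Efua's £900,000 share passes to Efua's issue; Cassia's £900,000 share passes to Cassia's issue; Jessamy's £900,000 share passes to Jessamy's issue.
Efua's share (£900,000) is divided into 3 shares of £300,000: Aoife, Yevgeni, and Bilal each take £300,000.
Cassia's share (£900,000) is divided into 3 shares of £300,000: Thandi, Kalinda, and Chioma each take £300,000.
Jessamy's share (£900,000) is divided into 4 shares of £225,000: Harun, Petra, Ines, and Bastian each take £225,000.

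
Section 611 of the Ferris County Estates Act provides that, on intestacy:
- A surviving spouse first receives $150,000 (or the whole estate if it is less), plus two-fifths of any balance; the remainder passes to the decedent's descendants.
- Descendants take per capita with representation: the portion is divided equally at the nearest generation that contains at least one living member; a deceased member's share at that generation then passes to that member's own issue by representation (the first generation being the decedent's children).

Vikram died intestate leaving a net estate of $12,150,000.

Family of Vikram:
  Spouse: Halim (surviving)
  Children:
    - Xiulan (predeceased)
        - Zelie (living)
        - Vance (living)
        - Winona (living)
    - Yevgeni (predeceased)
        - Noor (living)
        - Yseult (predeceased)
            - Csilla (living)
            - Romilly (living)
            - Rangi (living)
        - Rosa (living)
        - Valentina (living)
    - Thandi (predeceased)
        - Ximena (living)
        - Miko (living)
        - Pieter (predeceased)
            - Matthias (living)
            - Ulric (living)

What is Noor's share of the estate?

Noor receives $720,000.

Halim first takes $150,000, leaving a balance of $12,000,000. Halim then takes two-fifths of the balance ($4,800,000), for a total of $4,950,000. The remaining $7,200,000 passes to the descendants.
No child survives, so the initial division is made at the grandchildren's generation.
The descendants' portion ($7,200,000) is divided into 10 shares of $720,000: Zelie, Vance, Winona, Noor, Rosa, Valentina, Ximena, and Miko each take $720,000; Yseult's $720,000 share passes to Yseult's issue; Pieter's $720,000 share passes to Pieter's issue.
Yseult's share ($720,000) is divided into 3 shares of $240,000: Csilla, Romilly, and Rangi each take $240,000.
Pieter's share ($720,000) is divided into 2 shares of $360,000: Matthias and Ulric each take $360,000.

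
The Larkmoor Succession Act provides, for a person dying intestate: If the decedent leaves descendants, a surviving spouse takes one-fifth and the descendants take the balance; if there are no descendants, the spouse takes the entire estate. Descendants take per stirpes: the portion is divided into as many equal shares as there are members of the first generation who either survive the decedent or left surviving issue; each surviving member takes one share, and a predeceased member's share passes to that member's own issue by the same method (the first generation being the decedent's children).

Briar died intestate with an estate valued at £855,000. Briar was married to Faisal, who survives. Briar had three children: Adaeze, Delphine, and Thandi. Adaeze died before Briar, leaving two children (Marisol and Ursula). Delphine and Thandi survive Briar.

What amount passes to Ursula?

Ursula receives £114,000.

Faisal takes one-fifth of £855,000 = £171,000. The remaining £684,000 passes to the descendants.
The descendants' portion (£684,000) is divided into 3 shares of £228,000: Delphine and Thandi each take £228,000; Adaeze's £228,000 share passes to Adaeze's issue.
Adaeze's share (£228,000) is divided into 2 shares of £114,000: Marisol and Ursula each take £114,000.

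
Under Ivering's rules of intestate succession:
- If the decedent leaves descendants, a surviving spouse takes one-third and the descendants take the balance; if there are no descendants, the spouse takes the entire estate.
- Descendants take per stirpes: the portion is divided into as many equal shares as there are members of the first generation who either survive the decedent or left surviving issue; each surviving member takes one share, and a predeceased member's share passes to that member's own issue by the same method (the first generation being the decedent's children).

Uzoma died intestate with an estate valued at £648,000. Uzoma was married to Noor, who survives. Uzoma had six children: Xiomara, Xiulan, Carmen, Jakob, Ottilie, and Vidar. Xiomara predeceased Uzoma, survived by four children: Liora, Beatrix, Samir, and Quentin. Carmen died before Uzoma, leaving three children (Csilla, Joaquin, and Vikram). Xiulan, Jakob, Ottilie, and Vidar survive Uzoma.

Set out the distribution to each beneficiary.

Noor: £216,000; Liora: £18,000; Beatrix: £18,000; Samir: £18,000; Quentin: £18,000; Xiulan: £72,000; Csilla: £24,000; Joaquin: £24,000; Vikram: £24,000; Jakob: £72,000; Ottilie: £72,000; Vidar: £72,000

Noor takes one-third of £648,000 = £216,000. The remaining £432,000 passes to the descendants.
The descendants' portion (£432,000) is divided into 6 shares of £72,000: Xiulan, Jakob, Ottilie, and Vidar each take £72,000; Xiomara's £72,000 share passes to Xiomara's issue; Carmen's £72,000 share passes to Carmen's issue.
Xiomara's share (£72,000) is divided into 4 shares of £18,000: Liora, Beatrix, Samir, and Quentin each take £18,000.
Carmen's share (£72,000) is divided into 3 shares of £24,000: Csilla, Joaquin, and Vikram each take £24,000.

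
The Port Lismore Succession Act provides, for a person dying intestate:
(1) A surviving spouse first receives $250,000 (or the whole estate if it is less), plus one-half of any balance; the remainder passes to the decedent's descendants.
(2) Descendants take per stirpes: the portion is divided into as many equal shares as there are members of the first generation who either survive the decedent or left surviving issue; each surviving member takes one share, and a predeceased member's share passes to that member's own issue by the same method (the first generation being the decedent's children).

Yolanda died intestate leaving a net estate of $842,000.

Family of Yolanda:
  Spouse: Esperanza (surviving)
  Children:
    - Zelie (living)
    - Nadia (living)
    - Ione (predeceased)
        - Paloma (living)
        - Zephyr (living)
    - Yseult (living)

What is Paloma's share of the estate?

Paloma receives $37,000.

Esperanza first takes $250,000, leaving a balance of $592,000. Esperanza then takes one-half of the balance ($296,000), for a total of $546,000. The remaining $296,000 passes to the descendants.
The descendants' portion ($296,000) is divided into 4 shares of $74,000: Zelie, Nadia, and Yseult each take $74,000; Ione's $74,000 share passes to Ione's issue.
Ione's share ($74,000) is divided into 2 shares of $37,000: Paloma and Zephyr each take $37,000.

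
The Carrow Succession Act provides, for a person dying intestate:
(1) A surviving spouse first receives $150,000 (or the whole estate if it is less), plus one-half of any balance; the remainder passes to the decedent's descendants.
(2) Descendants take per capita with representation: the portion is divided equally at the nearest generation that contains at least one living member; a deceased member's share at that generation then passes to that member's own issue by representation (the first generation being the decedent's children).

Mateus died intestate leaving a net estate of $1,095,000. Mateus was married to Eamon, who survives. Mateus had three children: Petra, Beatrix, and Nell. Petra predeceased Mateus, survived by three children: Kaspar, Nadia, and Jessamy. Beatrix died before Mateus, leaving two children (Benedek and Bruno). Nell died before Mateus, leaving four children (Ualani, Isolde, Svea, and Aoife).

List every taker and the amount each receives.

Eamon first takes $150,000, leaving a balance of $945,000. Eamon then takes one-half of the balance ($472,500), for a total of $622,500. The remaining $472,500 passes to the descendants.
No child survives, so the initial division is made at the grandchildren's generation.
The descendants' portion ($472,500) is divided into 9 shares of $52,500: Kaspar, Nadia, Jessamy, Benedek, Bruno, Ualani, Isolde, Svea, and Aoife each take $52,500.

Eamon: $622,500; Kaspar: $52,500; Nadia: $52,500; Jessamy: $52,500; Benedek: $52,500; Bruno: $52,500; Ualani: $52,500; Isolde: $52,500; Svea: $52,500; Aoife: $52,500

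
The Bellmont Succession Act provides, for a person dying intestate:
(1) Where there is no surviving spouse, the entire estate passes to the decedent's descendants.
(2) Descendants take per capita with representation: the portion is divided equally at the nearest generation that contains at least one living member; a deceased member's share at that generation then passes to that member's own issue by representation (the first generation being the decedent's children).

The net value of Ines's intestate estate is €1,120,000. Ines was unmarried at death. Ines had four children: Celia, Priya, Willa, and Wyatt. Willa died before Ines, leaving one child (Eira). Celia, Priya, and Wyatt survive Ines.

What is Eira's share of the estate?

The entire €1,120,000 passes to the descendants.
That amount (€1,120,000) is divided into 4 shares of €280,000: Celia, Priya, and Wyatt each take €280,000; Willa's €280,000 share passes to Willa's issue.
Willa's share (€280,000) passes entirely to Eira.

Eira receives €280,000.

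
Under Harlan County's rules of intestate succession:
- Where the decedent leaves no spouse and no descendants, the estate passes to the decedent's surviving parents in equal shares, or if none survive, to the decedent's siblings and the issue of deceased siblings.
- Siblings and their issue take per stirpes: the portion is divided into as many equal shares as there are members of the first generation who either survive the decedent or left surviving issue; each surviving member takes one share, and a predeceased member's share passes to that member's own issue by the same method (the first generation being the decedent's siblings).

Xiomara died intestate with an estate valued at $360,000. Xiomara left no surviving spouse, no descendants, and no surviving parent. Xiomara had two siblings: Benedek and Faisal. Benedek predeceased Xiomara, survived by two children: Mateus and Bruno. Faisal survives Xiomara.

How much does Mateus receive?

The entire $360,000 passes to the siblings and their issue.
That amount ($360,000) is divided into 2 shares of $180,000: Faisal takes $180,000; Benedek's $180,000 share passes to Benedek's issue.
Benedek's share ($180,000) is divided into 2 shares of $90,000: Mateus and Bruno each take $90,000.

Mateus receives $90,000.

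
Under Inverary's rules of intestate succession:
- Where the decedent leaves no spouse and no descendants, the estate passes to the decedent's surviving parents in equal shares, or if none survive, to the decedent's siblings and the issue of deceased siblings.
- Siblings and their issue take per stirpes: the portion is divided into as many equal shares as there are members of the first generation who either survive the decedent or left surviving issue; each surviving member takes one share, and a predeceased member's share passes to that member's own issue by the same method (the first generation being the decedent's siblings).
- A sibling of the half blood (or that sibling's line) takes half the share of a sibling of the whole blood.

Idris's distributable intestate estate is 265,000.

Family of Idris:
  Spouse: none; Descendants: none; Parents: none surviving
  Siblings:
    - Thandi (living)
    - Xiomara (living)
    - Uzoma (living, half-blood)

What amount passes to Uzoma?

The entire 265,000 passes to the siblings and their issue.
Counting each half-blood sibling's line as half a unit, there are 5/2 units in 265,000, so one unit is 106,000. Whole-blood lines (Thandi and Xiomara) take 106,000 each; half-blood lines (Uzoma) take 53,000 each.

Uzoma receives 53,000.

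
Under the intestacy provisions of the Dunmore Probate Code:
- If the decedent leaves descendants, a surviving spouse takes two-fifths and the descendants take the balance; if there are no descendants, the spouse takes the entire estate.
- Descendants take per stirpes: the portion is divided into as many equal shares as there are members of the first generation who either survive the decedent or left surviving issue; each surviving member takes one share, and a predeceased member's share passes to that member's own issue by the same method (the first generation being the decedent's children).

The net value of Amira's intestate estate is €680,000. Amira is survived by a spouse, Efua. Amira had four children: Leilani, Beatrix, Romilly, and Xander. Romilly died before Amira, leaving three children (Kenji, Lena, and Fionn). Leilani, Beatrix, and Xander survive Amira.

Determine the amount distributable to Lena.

Efua takes two-fifths of €680,000 = €272,000. The remaining €408,000 passes to the descendants.
The descendants' portion (€408,000) is divided into 4 shares of €102,000: Leilani, Beatrix, and Xander each take €102,000; Romilly's €102,000 share passes to Romilly's issue.
Romilly's share (€102,000) is divided into 3 shares of €34,000: Kenji, Lena, and Fionn each take €34,000.

Lena receives €34,000.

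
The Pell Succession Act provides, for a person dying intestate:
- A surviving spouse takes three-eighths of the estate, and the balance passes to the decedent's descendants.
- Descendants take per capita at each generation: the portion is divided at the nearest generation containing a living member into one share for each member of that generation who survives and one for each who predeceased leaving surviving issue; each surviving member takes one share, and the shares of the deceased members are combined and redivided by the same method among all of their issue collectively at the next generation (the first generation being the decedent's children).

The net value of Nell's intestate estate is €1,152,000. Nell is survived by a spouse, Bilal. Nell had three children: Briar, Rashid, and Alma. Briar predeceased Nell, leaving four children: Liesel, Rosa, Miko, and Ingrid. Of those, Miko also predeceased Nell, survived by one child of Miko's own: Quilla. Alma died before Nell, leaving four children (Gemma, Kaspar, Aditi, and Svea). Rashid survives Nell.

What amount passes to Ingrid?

Ingrid receives €60,000.

Bilal takes three-eighths of €1,152,000 = €432,000. The remaining €720,000 passes to the descendants.
The descendants' portion (€720,000) is divided at the children's generation into 3 shares of €240,000. Rashid takes €240,000. The 2 shares of the deceased (Briar and Alma) are combined into a pool of €480,000.
That pool (€480,000) is divided at the grandchildren's generation into 8 shares of €60,000. Liesel, Rosa, Ingrid, Gemma, Kaspar, Aditi, and Svea each take €60,000. The remaining share for the deceased Miko (€60,000) is carried to the next generation.
That pool (€60,000) passes entirely to Quilla, the sole taker at the great-grandchildren's generation.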